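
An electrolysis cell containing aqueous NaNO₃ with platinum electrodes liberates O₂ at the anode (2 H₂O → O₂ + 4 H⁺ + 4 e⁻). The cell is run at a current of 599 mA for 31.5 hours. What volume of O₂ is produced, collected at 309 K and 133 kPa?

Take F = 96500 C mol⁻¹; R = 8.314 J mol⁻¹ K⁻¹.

Q = I·t = 0.5990 A × 113400 s = 67930 C.
n(e⁻) = Q/F = 67930 / 96500 = 0.7039 mol.
4 electrons are transferred per O₂ molecule, so n(O₂) = 0.7039 / 4 = 0.1760 mol.
V = nRT/P = (0.1760 × 8.314 × 309) / (133 × 10³ Pa) = 0.00340 m³ = 3.40 L.

3.40 L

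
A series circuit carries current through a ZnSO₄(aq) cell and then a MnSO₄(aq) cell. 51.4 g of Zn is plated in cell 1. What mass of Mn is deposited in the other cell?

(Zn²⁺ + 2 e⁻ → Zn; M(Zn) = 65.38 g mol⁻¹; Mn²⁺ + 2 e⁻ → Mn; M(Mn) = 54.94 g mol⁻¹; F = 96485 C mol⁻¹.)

n(Zn) = 51.4 / 65.38 = 0.7862 mol.
Since Zn²⁺ + 2 e⁻ → Zn, n(e⁻) passed = 2 × 0.7862 = 1.572 mol.
Cells in series carry the same charge, so the same 1.572 mol of electrons passes through cell 2.
Mn²⁺ + 2 e⁻ → Mn, so n(Mn) = 1.572 / 2 = 0.7862 mol.
m(Mn) = 0.7862 × 54.94 = 43.2 g.

43.2 g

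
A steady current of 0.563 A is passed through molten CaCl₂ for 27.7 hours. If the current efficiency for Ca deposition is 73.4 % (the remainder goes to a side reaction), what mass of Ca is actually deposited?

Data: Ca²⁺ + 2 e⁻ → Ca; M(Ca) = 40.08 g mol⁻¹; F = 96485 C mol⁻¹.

Q = I·t = 0.5630 × 99720 = 56140 C.
n(e⁻) = 56140/96485 = 0.5819 mol; theoretically n(Ca) = 0.5819/2 = 0.2909 mol, m_theo = 11.66 g.
At 73.4 % efficiency, m_actual = 0.734 × 11.66 = 8.56 g.

8.56 g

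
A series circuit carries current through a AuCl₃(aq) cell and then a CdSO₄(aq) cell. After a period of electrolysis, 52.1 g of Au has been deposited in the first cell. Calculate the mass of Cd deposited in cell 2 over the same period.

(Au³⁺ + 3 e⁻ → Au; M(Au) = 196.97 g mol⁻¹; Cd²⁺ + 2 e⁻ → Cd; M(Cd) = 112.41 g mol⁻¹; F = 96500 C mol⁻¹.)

44.6 g

n(Au) = 52.1 / 196.97 = 0.2645 mol.
Since Au³⁺ + 3 e⁻ → Au, n(e⁻) passed = 3 × 0.2645 = 0.7935 mol.
Cells in series carry the same charge, so the same 0.7935 mol of electrons passes through cell 2.
Cd²⁺ + 2 e⁻ → Cd, so n(Cd) = 0.7935 / 2 = 0.3968 mol.
m(Cd) = 0.3968 × 112.41 = 44.6 g.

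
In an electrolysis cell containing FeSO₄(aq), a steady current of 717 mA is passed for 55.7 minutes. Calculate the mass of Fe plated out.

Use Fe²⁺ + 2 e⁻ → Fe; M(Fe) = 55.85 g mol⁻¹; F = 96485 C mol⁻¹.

0.694 g

Q = I·t = 0.7170 A × 3342.0 s = 2396 C.
n(e⁻) = Q/F = 2396 / 96485 = 0.02484 mol.
Fe²⁺ + 2 e⁻ → Fe, so n(Fe) = n(e⁻)/2 = 0.01242 mol.
m = n·M = 0.01242 × 55.85 = 0.694 g.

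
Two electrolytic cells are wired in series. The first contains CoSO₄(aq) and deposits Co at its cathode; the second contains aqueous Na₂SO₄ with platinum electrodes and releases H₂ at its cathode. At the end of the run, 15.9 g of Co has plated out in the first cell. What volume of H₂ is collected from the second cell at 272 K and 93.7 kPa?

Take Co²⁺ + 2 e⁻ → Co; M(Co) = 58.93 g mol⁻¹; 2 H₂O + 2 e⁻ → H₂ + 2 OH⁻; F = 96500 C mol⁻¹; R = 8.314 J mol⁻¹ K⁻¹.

6.51 L

n(Co) = 15.9 / 58.93 = 0.2698 mol, so n(e⁻) = 2 × 0.2698 = 0.5396 mol.
The cells are in series, so the same 0.5396 mol of electrons passes through the second cell.
2 H₂O + 2 e⁻ → H₂ + 2 OH⁻ — 2 mol e⁻ per mol H₂, so n(H₂) = 0.5396/2 = 0.2698 mol.
V = nRT/P = (0.2698 × 8.314 × 272) / (93.7 × 10³) = 0.00651 m³ = 6.51 L.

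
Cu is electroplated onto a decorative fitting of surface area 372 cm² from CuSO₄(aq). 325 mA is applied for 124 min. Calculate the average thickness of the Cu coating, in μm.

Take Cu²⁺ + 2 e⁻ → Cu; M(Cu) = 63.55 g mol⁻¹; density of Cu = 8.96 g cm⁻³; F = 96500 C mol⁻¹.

Q = I·t = 0.3250 × 7440.0 = 2418 C; n(e⁻) = 0.02506 mol.
n(Cu) = n(e⁻)/2 = 0.01253 mol, so m = 0.01253 × 63.55 = 0.7962 g.
Volume = m/ρ = 0.7962 / 8.96 = 0.08886 cm³.
Thickness = V/A = 0.08886 / 372 = 2.39 × 10⁻⁴ cm = 2.39 μm.

2.39 μm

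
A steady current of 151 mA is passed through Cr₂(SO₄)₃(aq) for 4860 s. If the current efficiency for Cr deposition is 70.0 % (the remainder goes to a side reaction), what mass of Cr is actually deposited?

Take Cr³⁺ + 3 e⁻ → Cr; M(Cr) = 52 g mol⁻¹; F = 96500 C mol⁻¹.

Q = I·t = 0.1510 × 4860.0 = 733.9 C.
n(e⁻) = 733.9/96500 = 0.007605 mol; theoretically n(Cr) = 0.007605/3 = 0.002535 mol, m_theo = 0.1318 g.
At 70.0 % efficiency, m_actual = 0.700 × 0.1318 = 0.0923 g.

0.0923 g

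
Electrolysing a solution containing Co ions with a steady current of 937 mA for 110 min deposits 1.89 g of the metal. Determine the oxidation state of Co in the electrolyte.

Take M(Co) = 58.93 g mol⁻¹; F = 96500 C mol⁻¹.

+2

Q = I·t = 0.9370 A × 6600.0 s = 6184 C, so n(e⁻) = 6184/96500 = 0.06408 mol.
n(Co) deposited = 1.89 / 58.93 = 0.03207 mol.
Electrons per atom = n(e⁻)/n(Co) = 0.06408 / 0.03207 = 2.00 ≈ 2, so the ion is Co²⁺.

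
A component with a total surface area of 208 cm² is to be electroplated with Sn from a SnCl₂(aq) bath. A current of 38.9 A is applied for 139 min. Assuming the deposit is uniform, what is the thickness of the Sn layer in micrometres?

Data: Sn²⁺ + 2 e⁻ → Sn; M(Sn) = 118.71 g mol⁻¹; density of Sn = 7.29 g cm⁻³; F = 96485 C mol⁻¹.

1320 μm

Q = I·t = 38.90 × 8340.0 = 324400 C; n(e⁻) = 3.362 mol.
n(Sn) = n(e⁻)/2 = 1.681 mol, so m = 1.681 × 118.71 = 199.6 g.
Volume = m/ρ = 199.6 / 7.29 = 27.38 cm³.
Thickness = V/A = 27.38 / 208 = 0.132 cm = 1320 μm.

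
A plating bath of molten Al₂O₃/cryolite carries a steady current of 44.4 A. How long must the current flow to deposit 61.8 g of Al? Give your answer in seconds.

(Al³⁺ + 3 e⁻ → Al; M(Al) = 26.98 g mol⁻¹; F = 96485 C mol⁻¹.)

14900 s

n(Al) = m/M = 61.8 / 26.98 = 2.291 mol.
Each Al atom requires 3 electrons, so n(e⁻) = 3 × 2.291 = 6.872 mol.
Q = n(e⁻)·F = 6.872 × 96485 = 663000 C.
t = Q/I = 663000 / 44.40 A = 14930 s.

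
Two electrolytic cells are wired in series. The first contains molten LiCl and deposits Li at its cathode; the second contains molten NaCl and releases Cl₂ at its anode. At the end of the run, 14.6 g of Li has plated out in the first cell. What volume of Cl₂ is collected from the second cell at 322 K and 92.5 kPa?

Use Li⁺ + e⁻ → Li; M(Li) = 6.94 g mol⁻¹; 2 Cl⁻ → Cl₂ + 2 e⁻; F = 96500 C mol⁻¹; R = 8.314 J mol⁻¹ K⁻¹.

n(Li) = 14.6 / 6.94 = 2.104 mol, so n(e⁻) = 1 × 2.104 = 2.104 mol.
The cells are in series, so the same 2.104 mol of electrons passes through the second cell.
2 Cl⁻ → Cl₂ + 2 e⁻ — 2 mol e⁻ per mol Cl₂, so n(Cl₂) = 2.104/2 = 1.052 mol.
V = nRT/P = (1.052 × 8.314 × 322) / (92.5 × 10³) = 0.0304 m³ = 30.4 L.

30.4 L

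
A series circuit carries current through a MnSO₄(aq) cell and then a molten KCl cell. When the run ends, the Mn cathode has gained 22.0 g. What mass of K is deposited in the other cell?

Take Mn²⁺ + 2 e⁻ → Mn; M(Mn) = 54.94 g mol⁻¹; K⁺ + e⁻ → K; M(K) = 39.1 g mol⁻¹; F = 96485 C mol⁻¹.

31.3 g

n(Mn) = 22.0 / 54.94 = 0.4004 mol.
Since Mn²⁺ + 2 e⁻ → Mn, n(e⁻) passed = 2 × 0.4004 = 0.8009 mol.
Cells in series carry the same charge, so the same 0.8009 mol of electrons passes through cell 2.
K⁺ + e⁻ → K, so n(K) = 0.8009 / 1 = 0.8009 mol.
m(K) = 0.8009 × 39.1 = 31.3 g.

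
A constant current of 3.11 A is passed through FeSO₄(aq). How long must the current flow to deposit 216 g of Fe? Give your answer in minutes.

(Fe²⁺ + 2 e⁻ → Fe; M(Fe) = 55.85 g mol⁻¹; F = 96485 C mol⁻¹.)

4000 min

n(Fe) = m/M = 216 / 55.85 = 3.868 mol.
Each Fe atom requires 2 electrons, so n(e⁻) = 2 × 3.868 = 7.735 mol.
Q = n(e⁻)·F = 7.735 × 96485 = 746300 C.
t = Q/I = 746300 / 3.110 A = 240000 s = 4000 min.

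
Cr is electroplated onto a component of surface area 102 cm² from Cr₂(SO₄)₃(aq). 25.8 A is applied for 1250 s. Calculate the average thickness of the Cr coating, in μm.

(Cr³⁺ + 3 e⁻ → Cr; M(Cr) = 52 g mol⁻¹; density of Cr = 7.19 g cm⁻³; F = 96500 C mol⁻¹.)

79.0 μm

Q = I·t = 25.80 × 1250.0 = 32250 C; n(e⁻) = 0.3342 mol.
n(Cr) = n(e⁻)/3 = 0.1114 mol, so m = 0.1114 × 52 = 5.793 g.
Volume = m/ρ = 5.793 / 7.19 = 0.8057 cm³.
Thickness = V/A = 0.8057 / 102 = 0.00790 cm = 79.0 μm.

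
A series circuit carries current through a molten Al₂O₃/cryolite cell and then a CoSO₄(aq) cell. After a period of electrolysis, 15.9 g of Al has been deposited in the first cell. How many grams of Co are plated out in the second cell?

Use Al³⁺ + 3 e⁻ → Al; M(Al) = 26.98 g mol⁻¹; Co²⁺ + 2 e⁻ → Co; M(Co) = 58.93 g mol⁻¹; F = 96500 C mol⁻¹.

n(Al) = 15.9 / 26.98 = 0.5893 mol.
Since Al³⁺ + 3 e⁻ → Al, n(e⁻) passed = 3 × 0.5893 = 1.768 mol.
Cells in series carry the same charge, so the same 1.768 mol of electrons passes through cell 2.
Co²⁺ + 2 e⁻ → Co, so n(Co) = 1.768 / 2 = 0.8840 mol.
m(Co) = 0.8840 × 58.93 = 52.1 g.

52.1 g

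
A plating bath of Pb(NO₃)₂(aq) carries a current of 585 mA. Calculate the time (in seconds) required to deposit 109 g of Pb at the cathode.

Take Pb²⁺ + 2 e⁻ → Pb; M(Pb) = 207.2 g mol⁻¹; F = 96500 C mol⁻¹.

1.74 × 10⁵ s

n(Pb) = m/M = 109 / 207.2 = 0.5261 mol.
Each Pb atom requires 2 electrons, so n(e⁻) = 2 × 0.5261 = 1.052 mol.
Q = n(e⁻)·F = 1.052 × 96500 = 101500 C.
t = Q/I = 101500 / 0.5850 A = 173600 s.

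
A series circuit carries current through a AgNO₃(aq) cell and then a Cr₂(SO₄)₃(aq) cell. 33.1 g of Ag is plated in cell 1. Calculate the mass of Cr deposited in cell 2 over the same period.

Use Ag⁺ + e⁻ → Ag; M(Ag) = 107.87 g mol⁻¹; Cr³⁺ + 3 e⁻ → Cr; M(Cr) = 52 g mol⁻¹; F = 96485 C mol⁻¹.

5.32 g

n(Ag) = 33.1 / 107.87 = 0.3069 mol.
Since Ag⁺ + e⁻ → Ag, n(e⁻) passed = 1 × 0.3069 = 0.3069 mol.
Cells in series carry the same charge, so the same 0.3069 mol of electrons passes through cell 2.
Cr³⁺ + 3 e⁻ → Cr, so n(Cr) = 0.3069 / 3 = 0.1023 mol.
m(Cr) = 0.1023 × 52 = 5.32 g.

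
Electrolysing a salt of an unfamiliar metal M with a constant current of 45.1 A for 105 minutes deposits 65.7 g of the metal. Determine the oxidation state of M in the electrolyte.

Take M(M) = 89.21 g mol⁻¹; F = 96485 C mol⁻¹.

Q = I·t = 45.10 A × 6300.0 s = 284100 C, so n(e⁻) = 284100/96485 = 2.945 mol.
n(M) deposited = 65.7 / 89.21 = 0.7365 mol.
Electrons per atom = n(e⁻)/n(M) = 2.945 / 0.7365 = 4.00 ≈ 4, so the ion is M⁴⁺.

+4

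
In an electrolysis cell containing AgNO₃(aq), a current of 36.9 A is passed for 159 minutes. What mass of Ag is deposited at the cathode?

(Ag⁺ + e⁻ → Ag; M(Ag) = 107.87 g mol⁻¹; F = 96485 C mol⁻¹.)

394 g

Q = I·t = 36.90 A × 9540.0 s = 352000 C.
n(e⁻) = Q/F = 352000 / 96485 = 3.649 mol.
Ag⁺ + e⁻ → Ag, so n(Ag) = n(e⁻)/1 = 3.649 mol.
m = n·M = 3.649 × 107.87 = 394 g.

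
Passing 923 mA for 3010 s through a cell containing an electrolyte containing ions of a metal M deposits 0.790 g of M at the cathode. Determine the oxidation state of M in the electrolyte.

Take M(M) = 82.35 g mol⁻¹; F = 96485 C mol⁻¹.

Q = I·t = 0.9230 A × 3010.0 s = 2778 C, so n(e⁻) = 2778/96485 = 0.02879 mol.
n(M) deposited = 0.790 / 82.35 = 0.009593 mol.
Electrons per atom = n(e⁻)/n(M) = 0.02879 / 0.009593 = 3.00 ≈ 3, so the ion is M³⁺.

+3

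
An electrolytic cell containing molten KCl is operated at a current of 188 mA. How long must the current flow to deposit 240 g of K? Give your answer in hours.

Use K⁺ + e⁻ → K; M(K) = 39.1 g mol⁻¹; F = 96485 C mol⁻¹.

n(K) = m/M = 240 / 39.1 = 6.138 mol.
Each K atom requires 1 electron, so n(e⁻) = 1 × 6.138 = 6.138 mol.
Q = n(e⁻)·F = 6.138 × 96485 = 592200 C.
t = Q/I = 592200 / 0.1880 A = 3150000 s = 875 h.

875 h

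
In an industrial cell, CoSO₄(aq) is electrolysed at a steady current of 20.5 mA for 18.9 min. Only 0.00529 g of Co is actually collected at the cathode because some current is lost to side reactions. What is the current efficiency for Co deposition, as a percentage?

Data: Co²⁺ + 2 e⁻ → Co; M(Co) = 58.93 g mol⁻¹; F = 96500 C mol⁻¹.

Q = I·t = 0.02050 × 1134.0 = 23.25 C; n(e⁻) = 23.25/96500 = 0.0002409 mol.
Theoretical n(Co) = n(e⁻)/2 = 0.0001205 mol, i.e. m_theo = 0.0001205 × 58.93 = 0.007098 g.
Efficiency = m_actual / m_theo = 0.00529 / 0.007098 = 74.5 %.

74.5 %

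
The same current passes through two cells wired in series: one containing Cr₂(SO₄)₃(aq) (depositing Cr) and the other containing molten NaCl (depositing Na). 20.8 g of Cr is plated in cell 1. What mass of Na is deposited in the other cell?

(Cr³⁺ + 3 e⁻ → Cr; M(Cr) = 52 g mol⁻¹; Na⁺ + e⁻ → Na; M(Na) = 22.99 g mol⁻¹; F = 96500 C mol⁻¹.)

n(Cr) = 20.8 / 52 = 0.4000 mol.
Since Cr³⁺ + 3 e⁻ → Cr, n(e⁻) passed = 3 × 0.4000 = 1.200 mol.
Cells in series carry the same charge, so the same 1.200 mol of electrons passes through cell 2.
Na⁺ + e⁻ → Na, so n(Na) = 1.200 / 1 = 1.200 mol.
m(Na) = 1.200 × 22.99 = 27.6 g.

27.6 g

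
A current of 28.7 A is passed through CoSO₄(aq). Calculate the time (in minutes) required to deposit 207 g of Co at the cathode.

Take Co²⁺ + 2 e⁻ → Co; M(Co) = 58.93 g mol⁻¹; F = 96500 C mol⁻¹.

n(Co) = m/M = 207 / 58.93 = 3.513 mol.
Each Co atom requires 2 electrons, so n(e⁻) = 2 × 3.513 = 7.025 mol.
Q = n(e⁻)·F = 7.025 × 96500 = 677900 C.
t = Q/I = 677900 / 28.70 A = 23620 s = 394 min.

394 min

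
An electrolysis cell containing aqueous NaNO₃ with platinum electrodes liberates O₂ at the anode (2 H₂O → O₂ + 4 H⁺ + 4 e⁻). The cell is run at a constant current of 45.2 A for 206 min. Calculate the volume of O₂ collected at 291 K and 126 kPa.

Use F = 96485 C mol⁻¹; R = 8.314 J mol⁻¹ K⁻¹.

27.8 L

Q = I·t = 45.20 A × 12360 s = 558700 C.
n(e⁻) = Q/F = 558700 / 96485 = 5.790 mol.
4 electrons are transferred per O₂ molecule, so n(O₂) = 5.790 / 4 = 1.448 mol.
V = nRT/P = (1.448 × 8.314 × 291) / (126 × 10³ Pa) = 0.0278 m³ = 27.8 L.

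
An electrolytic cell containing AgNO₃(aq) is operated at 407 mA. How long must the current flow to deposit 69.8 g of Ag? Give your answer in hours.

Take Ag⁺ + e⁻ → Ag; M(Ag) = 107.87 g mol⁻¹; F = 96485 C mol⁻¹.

42.6 h

n(Ag) = m/M = 69.8 / 107.87 = 0.6471 mol.
Each Ag atom requires 1 electron, so n(e⁻) = 1 × 0.6471 = 0.6471 mol.
Q = n(e⁻)·F = 0.6471 × 96485 = 62430 C.
t = Q/I = 62430 / 0.4070 A = 153400 s = 42.6 h.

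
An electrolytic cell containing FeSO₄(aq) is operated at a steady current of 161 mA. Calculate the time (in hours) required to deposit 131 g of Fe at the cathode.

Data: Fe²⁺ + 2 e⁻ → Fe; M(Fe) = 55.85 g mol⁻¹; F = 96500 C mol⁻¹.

n(Fe) = m/M = 131 / 55.85 = 2.346 mol.
Each Fe atom requires 2 electrons, so n(e⁻) = 2 × 2.346 = 4.691 mol.
Q = n(e⁻)·F = 4.691 × 96500 = 452700 C.
t = Q/I = 452700 / 0.1610 A = 2812000 s = 781 h.

781 h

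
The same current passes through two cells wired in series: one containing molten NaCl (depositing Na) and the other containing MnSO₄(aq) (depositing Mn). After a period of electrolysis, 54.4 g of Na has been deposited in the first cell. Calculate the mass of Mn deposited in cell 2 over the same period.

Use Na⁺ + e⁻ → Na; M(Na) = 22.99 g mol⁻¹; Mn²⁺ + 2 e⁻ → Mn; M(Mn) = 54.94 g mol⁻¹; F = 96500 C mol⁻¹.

65.0 g

n(Na) = 54.4 / 22.99 = 2.366 mol.
Since Na⁺ + e⁻ → Na, n(e⁻) passed = 1 × 2.366 = 2.366 mol.
Cells in series carry the same charge, so the same 2.366 mol of electrons passes through cell 2.
Mn²⁺ + 2 e⁻ → Mn, so n(Mn) = 2.366 / 2 = 1.183 mol.
m(Mn) = 1.183 × 54.94 = 65.0 g.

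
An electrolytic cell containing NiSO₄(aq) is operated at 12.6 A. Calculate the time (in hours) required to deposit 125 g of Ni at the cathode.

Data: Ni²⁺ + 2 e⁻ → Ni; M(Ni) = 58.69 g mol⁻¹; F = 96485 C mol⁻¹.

n(Ni) = m/M = 125 / 58.69 = 2.130 mol.
Each Ni atom requires 2 electrons, so n(e⁻) = 2 × 2.130 = 4.260 mol.
Q = n(e⁻)·F = 4.260 × 96485 = 411000 C.
t = Q/I = 411000 / 12.60 A = 32620 s = 9.06 h.

9.06 h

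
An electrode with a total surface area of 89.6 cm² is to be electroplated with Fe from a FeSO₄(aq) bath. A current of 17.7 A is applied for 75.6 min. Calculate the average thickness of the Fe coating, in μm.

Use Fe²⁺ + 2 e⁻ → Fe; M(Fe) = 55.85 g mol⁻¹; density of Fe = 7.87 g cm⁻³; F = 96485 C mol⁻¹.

330 μm

Q = I·t = 17.70 × 4536.0 = 80290 C; n(e⁻) = 0.8321 mol.
n(Fe) = n(e⁻)/2 = 0.4161 mol, so m = 0.4161 × 55.85 = 23.24 g.
Volume = m/ρ = 23.24 / 7.87 = 2.953 cm³.
Thickness = V/A = 2.953 / 89.6 = 0.0330 cm = 330 μm.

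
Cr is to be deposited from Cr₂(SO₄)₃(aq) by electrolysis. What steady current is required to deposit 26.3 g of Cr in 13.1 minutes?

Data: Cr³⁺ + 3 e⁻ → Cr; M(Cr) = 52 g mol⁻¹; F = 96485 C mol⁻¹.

186 A

n(Cr) = 26.3 / 52 = 0.5058 mol.
n(e⁻) = 3 × 0.5058 = 1.517 mol.
Q = n(e⁻)·F = 1.517 × 96485 = 146400 C.
I = Q/t = 146400 / 786.00 s = 186 A.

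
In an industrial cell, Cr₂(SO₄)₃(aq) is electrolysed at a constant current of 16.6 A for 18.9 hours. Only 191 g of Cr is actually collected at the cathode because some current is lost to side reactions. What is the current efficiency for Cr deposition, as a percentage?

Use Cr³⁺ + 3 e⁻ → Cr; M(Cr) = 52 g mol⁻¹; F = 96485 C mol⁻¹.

94.1 %

Q = I·t = 16.60 × 68040 = 1129000 C; n(e⁻) = 1129000/96485 = 11.71 mol.
Theoretical n(Cr) = n(e⁻)/3 = 3.902 mol, i.e. m_theo = 3.902 × 52 = 202.9 g.
Efficiency = m_actual / m_theo = 191 / 202.9 = 94.1 %.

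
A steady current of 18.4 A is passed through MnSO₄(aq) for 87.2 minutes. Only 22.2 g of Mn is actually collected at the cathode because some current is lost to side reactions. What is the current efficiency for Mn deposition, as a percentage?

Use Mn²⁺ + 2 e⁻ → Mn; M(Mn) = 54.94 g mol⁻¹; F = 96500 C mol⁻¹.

Q = I·t = 18.40 × 5232.0 = 96270 C; n(e⁻) = 96270/96500 = 0.9976 mol.
Theoretical n(Mn) = n(e⁻)/2 = 0.4988 mol, i.e. m_theo = 0.4988 × 54.94 = 27.40 g.
Efficiency = m_actual / m_theo = 22.2 / 27.40 = 81.0 %.

81.0 %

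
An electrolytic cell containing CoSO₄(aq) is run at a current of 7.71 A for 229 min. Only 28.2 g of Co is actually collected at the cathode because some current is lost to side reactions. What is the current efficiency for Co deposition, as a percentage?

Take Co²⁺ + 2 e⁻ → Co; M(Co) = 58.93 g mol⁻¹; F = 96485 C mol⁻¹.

Q = I·t = 7.710 × 13740 = 105900 C; n(e⁻) = 105900/96485 = 1.098 mol.
Theoretical n(Co) = n(e⁻)/2 = 0.5490 mol, i.e. m_theo = 0.5490 × 58.93 = 32.35 g.
Efficiency = m_actual / m_theo = 28.2 / 32.35 = 87.2 %.

87.2 %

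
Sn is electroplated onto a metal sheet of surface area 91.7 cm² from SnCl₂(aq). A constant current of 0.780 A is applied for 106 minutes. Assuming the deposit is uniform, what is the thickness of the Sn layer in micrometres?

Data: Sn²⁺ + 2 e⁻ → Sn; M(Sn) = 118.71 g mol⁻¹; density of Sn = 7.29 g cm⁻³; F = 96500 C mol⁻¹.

45.6 μm

Q = I·t = 0.7800 × 6360.0 = 4961 C; n(e⁻) = 0.05141 mol.
n(Sn) = n(e⁻)/2 = 0.02570 mol, so m = 0.02570 × 118.71 = 3.051 g.
Volume = m/ρ = 3.051 / 7.29 = 0.4186 cm³.
Thickness = V/A = 0.4186 / 91.7 = 0.00456 cm = 45.6 μm.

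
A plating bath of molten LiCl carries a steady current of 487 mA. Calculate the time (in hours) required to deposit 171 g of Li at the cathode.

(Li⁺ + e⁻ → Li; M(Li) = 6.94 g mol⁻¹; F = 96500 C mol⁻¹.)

n(Li) = m/M = 171 / 6.94 = 24.64 mol.
Each Li atom requires 1 electron, so n(e⁻) = 1 × 24.64 = 24.64 mol.
Q = n(e⁻)·F = 24.64 × 96500 = 2378000 C.
t = Q/I = 2378000 / 0.4870 A = 4882000 s = 1360 h.

1360 h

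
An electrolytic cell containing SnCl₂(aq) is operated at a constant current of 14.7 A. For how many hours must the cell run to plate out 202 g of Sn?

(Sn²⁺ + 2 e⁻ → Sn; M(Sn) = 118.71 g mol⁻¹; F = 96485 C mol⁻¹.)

6.20 h

n(Sn) = m/M = 202 / 118.71 = 1.702 mol.
Each Sn atom requires 2 electrons, so n(e⁻) = 2 × 1.702 = 3.403 mol.
Q = n(e⁻)·F = 3.403 × 96485 = 328400 C.
t = Q/I = 328400 / 14.70 A = 22340 s = 6.20 h.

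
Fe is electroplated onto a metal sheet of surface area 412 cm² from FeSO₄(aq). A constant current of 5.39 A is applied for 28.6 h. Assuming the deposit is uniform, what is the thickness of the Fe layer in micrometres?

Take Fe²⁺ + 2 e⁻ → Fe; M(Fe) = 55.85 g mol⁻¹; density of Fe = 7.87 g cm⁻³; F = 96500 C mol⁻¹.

495 μm

Q = I·t = 5.390 × 102960 = 555000 C; n(e⁻) = 5.751 mol.
n(Fe) = n(e⁻)/2 = 2.875 mol, so m = 2.875 × 55.85 = 160.6 g.
Volume = m/ρ = 160.6 / 7.87 = 20.41 cm³.
Thickness = V/A = 20.41 / 412 = 0.0495 cm = 495 μm.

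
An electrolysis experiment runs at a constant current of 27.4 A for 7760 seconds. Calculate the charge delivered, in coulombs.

2.13 × 10⁵ C

Q = I·t = 27.40 A × 7760.0 s = 2.13 × 10⁵ C.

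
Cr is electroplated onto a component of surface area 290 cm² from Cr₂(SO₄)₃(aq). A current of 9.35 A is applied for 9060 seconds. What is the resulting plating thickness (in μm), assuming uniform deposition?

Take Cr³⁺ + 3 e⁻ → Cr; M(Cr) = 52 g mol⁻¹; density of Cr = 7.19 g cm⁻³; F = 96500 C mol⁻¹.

Q = I·t = 9.350 × 9060.0 = 84710 C; n(e⁻) = 0.8778 mol.
n(Cr) = n(e⁻)/3 = 0.2926 mol, so m = 0.2926 × 52 = 15.22 g.
Volume = m/ρ = 15.22 / 7.19 = 2.116 cm³.
Thickness = V/A = 2.116 / 290 = 0.00730 cm = 73.0 μm.

73.0 μm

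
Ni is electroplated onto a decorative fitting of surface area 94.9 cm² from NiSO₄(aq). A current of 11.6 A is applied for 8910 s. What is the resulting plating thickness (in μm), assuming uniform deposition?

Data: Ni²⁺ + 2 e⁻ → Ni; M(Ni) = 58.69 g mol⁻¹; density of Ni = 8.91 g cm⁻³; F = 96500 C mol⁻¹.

Q = I·t = 11.60 × 8910.0 = 103400 C; n(e⁻) = 1.071 mol.
n(Ni) = n(e⁻)/2 = 0.5355 mol, so m = 0.5355 × 58.69 = 31.43 g.
Volume = m/ρ = 31.43 / 8.91 = 3.527 cm³.
Thickness = V/A = 3.527 / 94.9 = 0.0372 cm = 372 μm.

372 μm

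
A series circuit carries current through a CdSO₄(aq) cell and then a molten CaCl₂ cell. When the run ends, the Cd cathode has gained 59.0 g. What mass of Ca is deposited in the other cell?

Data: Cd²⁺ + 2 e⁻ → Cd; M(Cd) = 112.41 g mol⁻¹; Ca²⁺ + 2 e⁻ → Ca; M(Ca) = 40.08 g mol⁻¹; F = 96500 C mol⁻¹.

21.0 g

n(Cd) = 59.0 / 112.41 = 0.5249 mol.
Since Cd²⁺ + 2 e⁻ → Cd, n(e⁻) passed = 2 × 0.5249 = 1.050 mol.
Cells in series carry the same charge, so the same 1.050 mol of electrons passes through cell 2.
Ca²⁺ + 2 e⁻ → Ca, so n(Ca) = 1.050 / 2 = 0.5249 mol.
m(Ca) = 0.5249 × 40.08 = 21.0 g.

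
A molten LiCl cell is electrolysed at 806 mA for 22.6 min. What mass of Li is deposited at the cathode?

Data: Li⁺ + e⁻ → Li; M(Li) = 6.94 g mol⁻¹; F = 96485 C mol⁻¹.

Q = I·t = 0.8060 A × 1356.0 s = 1093 C.
n(e⁻) = Q/F = 1093 / 96485 = 0.01133 mol.
Li⁺ + e⁻ → Li, so n(Li) = n(e⁻)/1 = 0.01133 mol.
m = n·M = 0.01133 × 6.94 = 0.0786 g.

0.0786 g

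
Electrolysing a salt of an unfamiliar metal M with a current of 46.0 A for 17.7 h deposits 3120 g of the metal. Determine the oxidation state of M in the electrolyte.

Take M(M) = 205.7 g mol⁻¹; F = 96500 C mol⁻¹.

+2

Q = I·t = 46.00 A × 63720 s = 2931000 C, so n(e⁻) = 2931000/96500 = 30.37 mol.
n(M) deposited = 3120 / 205.7 = 15.17 mol.
Electrons per atom = n(e⁻)/n(M) = 30.37 / 15.17 = 2.00 ≈ 2, so the ion is M²⁺.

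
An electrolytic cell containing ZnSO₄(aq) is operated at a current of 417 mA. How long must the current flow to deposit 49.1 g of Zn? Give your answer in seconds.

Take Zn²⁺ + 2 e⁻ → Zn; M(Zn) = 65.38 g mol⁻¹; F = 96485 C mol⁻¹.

3.48 × 10⁵ s

n(Zn) = m/M = 49.1 / 65.38 = 0.7510 mol.
Each Zn atom requires 2 electrons, so n(e⁻) = 2 × 0.7510 = 1.502 mol.
Q = n(e⁻)·F = 1.502 × 96485 = 144900 C.
t = Q/I = 144900 / 0.4170 A = 347500 s.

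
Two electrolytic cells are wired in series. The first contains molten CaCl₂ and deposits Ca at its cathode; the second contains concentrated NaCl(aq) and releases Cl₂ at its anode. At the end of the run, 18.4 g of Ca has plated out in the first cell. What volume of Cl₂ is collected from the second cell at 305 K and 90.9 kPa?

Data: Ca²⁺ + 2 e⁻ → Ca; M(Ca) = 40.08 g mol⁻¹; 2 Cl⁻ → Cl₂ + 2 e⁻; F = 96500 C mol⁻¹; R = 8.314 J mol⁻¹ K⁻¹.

n(Ca) = 18.4 / 40.08 = 0.4591 mol, so n(e⁻) = 2 × 0.4591 = 0.9182 mol.
The cells are in series, so the same 0.9182 mol of electrons passes through the second cell.
2 Cl⁻ → Cl₂ + 2 e⁻ — 2 mol e⁻ per mol Cl₂, so n(Cl₂) = 0.9182/2 = 0.4591 mol.
V = nRT/P = (0.4591 × 8.314 × 305) / (90.9 × 10³) = 0.0128 m³ = 12.8 L.

12.8 L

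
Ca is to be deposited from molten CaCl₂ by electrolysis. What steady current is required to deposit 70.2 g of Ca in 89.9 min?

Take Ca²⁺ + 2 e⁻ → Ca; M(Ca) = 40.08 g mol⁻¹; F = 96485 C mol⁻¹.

62.7 A

n(Ca) = 70.2 / 40.08 = 1.751 mol.
n(e⁻) = 2 × 1.751 = 3.503 mol.
Q = n(e⁻)·F = 3.503 × 96485 = 338000 C.
I = Q/t = 338000 / 5394.0 s = 62.7 A.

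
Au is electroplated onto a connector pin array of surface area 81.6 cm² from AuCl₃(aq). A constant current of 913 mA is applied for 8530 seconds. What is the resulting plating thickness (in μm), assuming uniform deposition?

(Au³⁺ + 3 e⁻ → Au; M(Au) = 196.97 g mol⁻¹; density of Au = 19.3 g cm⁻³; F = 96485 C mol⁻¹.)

33.7 μm

Q = I·t = 0.9130 × 8530.0 = 7788 C; n(e⁻) = 0.08072 mol.
n(Au) = n(e⁻)/3 = 0.02691 mol, so m = 0.02691 × 196.97 = 5.300 g.
Volume = m/ρ = 5.300 / 19.3 = 0.2746 cm³.
Thickness = V/A = 0.2746 / 81.6 = 0.00337 cm = 33.7 μm.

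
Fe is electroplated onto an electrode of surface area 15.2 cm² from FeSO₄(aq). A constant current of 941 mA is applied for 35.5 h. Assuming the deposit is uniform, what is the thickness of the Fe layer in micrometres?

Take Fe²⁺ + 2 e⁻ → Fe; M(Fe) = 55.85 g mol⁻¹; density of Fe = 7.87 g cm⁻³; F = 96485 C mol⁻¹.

Q = I·t = 0.9410 × 127800 = 120300 C; n(e⁻) = 1.246 mol.
n(Fe) = n(e⁻)/2 = 0.6232 mol, so m = 0.6232 × 55.85 = 34.81 g.
Volume = m/ρ = 34.81 / 7.87 = 4.423 cm³.
Thickness = V/A = 4.423 / 15.2 = 0.291 cm = 2910 μm.

2910 μm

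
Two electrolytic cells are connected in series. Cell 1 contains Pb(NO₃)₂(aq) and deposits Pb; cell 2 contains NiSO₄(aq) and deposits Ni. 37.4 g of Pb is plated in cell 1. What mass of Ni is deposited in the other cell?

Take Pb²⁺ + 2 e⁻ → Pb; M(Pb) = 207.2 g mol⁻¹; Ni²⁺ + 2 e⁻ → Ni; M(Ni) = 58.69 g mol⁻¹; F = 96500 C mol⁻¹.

n(Pb) = 37.4 / 207.2 = 0.1805 mol.
Since Pb²⁺ + 2 e⁻ → Pb, n(e⁻) passed = 2 × 0.1805 = 0.3610 mol.
Cells in series carry the same charge, so the same 0.3610 mol of electrons passes through cell 2.
Ni²⁺ + 2 e⁻ → Ni, so n(Ni) = 0.3610 / 2 = 0.1805 mol.
m(Ni) = 0.1805 × 58.69 = 10.6 g.

10.6 g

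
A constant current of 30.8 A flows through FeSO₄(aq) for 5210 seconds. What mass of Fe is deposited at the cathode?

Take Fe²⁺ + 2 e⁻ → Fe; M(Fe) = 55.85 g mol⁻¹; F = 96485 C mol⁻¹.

46.4 g

Q = I·t = 30.80 A × 5210.0 s = 160500 C.
n(e⁻) = Q/F = 160500 / 96485 = 1.663 mol.
Fe²⁺ + 2 e⁻ → Fe, so n(Fe) = n(e⁻)/2 = 0.8316 mol.
m = n·M = 0.8316 × 55.85 = 46.4 g.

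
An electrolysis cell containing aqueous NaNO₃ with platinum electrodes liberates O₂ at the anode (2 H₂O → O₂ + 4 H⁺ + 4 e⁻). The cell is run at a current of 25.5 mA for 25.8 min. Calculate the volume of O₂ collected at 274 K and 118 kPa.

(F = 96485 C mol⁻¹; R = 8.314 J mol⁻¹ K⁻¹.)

0.00197 L

Q = I·t = 0.02550 A × 1548.0 s = 39.47 C.
n(e⁻) = Q/F = 39.47 / 96485 = 0.0004091 mol.
4 electrons are transferred per O₂ molecule, so n(O₂) = 0.0004091 / 4 = 0.0001023 mol.
V = nRT/P = (0.0001023 × 8.314 × 274) / (118 × 10³ Pa) = 1.97 × 10⁻⁶ m³ = 0.00197 L.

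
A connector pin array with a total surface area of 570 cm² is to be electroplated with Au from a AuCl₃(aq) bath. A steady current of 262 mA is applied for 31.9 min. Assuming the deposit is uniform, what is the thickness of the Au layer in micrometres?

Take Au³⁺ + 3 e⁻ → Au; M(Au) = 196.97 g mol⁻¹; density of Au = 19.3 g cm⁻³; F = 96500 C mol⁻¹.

Q = I·t = 0.2620 × 1914.0 = 501.5 C; n(e⁻) = 0.005197 mol.
n(Au) = n(e⁻)/3 = 0.001732 mol, so m = 0.001732 × 196.97 = 0.3412 g.
Volume = m/ρ = 0.3412 / 19.3 = 0.01768 cm³.
Thickness = V/A = 0.01768 / 570 = 3.10 × 10⁻⁵ cm = 0.310 μm.

0.310 μm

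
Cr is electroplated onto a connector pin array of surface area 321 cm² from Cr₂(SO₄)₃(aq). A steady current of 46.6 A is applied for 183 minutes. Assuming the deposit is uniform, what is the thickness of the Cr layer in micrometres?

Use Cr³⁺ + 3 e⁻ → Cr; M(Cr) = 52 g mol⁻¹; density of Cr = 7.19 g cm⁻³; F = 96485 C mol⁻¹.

398 μm

Q = I·t = 46.60 × 10980 = 511700 C; n(e⁻) = 5.303 mol.
n(Cr) = n(e⁻)/3 = 1.768 mol, so m = 1.768 × 52 = 91.92 g.
Volume = m/ρ = 91.92 / 7.19 = 12.78 cm³.
Thickness = V/A = 12.78 / 321 = 0.0398 cm = 398 μm.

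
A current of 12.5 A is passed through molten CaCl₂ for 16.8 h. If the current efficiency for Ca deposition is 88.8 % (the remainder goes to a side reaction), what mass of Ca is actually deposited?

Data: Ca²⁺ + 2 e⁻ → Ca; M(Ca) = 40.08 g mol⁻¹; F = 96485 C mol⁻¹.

Q = I·t = 12.50 × 60480 = 756000 C.
n(e⁻) = 756000/96485 = 7.835 mol; theoretically n(Ca) = 7.835/2 = 3.918 mol, m_theo = 157.0 g.
At 88.8 % efficiency, m_actual = 0.888 × 157.0 = 139 g.

139 g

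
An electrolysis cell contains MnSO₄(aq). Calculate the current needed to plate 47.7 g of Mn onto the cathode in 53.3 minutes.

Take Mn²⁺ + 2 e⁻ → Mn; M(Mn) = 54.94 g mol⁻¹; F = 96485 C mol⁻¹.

52.4 A

n(Mn) = 47.7 / 54.94 = 0.8682 mol.
n(e⁻) = 2 × 0.8682 = 1.736 mol.
Q = n(e⁻)·F = 1.736 × 96485 = 167500 C.
I = Q/t = 167500 / 3198.0 s = 52.4 A.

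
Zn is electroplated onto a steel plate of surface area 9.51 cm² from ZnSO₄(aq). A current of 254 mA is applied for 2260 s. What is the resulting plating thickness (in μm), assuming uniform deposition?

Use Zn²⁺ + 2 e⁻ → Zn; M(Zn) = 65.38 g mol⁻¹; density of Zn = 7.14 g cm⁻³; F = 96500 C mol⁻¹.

Q = I·t = 0.2540 × 2260.0 = 574.0 C; n(e⁻) = 0.005949 mol.
n(Zn) = n(e⁻)/2 = 0.002974 mol, so m = 0.002974 × 65.38 = 0.1945 g.
Volume = m/ρ = 0.1945 / 7.14 = 0.02724 cm³.
Thickness = V/A = 0.02724 / 9.51 = 0.00286 cm = 28.6 μm.

28.6 μm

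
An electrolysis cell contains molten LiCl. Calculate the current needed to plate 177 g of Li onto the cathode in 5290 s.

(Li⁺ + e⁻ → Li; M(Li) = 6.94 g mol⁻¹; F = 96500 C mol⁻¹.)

n(Li) = 177 / 6.94 = 25.50 mol.
n(e⁻) = 1 × 25.50 = 25.50 mol.
Q = n(e⁻)·F = 25.50 × 96500 = 2461000 C.
I = Q/t = 2461000 / 5290.0 s = 465 A.

465 A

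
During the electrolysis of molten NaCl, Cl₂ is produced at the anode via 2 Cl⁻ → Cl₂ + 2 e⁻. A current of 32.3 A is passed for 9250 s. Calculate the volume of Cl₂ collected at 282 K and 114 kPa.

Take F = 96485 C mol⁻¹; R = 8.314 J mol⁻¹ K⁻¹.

Q = I·t = 32.30 A × 9250.0 s = 298800 C.
n(e⁻) = Q/F = 298800 / 96485 = 3.097 mol.
2 electrons are transferred per Cl₂ molecule, so n(Cl₂) = 3.097 / 2 = 1.548 mol.
V = nRT/P = (1.548 × 8.314 × 282) / (114 × 10³ Pa) = 0.0318 m³ = 31.8 L.

31.8 L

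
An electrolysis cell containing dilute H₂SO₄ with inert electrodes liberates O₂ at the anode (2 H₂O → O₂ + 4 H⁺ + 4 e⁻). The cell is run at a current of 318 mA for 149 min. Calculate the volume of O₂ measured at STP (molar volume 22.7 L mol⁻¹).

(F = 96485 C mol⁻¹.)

Q = I·t = 0.3180 A × 8940.0 s = 2843 C.
n(e⁻) = Q/F = 2843 / 96485 = 0.02946 mol.
4 electrons are transferred per O₂ molecule, so n(O₂) = 0.02946 / 4 = 0.007366 mol.
V = n × V_m = 0.007366 × 22.7 = 0.167 L.

0.167 L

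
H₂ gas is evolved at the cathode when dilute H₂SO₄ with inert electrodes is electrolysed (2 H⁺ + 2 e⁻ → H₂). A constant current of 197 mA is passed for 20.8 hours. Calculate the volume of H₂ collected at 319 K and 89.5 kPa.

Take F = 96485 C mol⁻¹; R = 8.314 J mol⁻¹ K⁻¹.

Q = I·t = 0.1970 A × 74880 s = 14750 C.
n(e⁻) = Q/F = 14750 / 96485 = 0.1529 mol.
2 electrons are transferred per H₂ molecule, so n(H₂) = 0.1529 / 2 = 0.07644 mol.
V = nRT/P = (0.07644 × 8.314 × 319) / (89.5 × 10³ Pa) = 0.00227 m³ = 2.27 L.

2.27 L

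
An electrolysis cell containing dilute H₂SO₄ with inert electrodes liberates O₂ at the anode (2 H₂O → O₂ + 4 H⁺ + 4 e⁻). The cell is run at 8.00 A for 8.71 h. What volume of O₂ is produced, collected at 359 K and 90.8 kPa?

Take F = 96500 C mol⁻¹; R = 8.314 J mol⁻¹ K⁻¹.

Q = I·t = 8.000 A × 31356 s = 250800 C.
n(e⁻) = Q/F = 250800 / 96500 = 2.599 mol.
4 electrons are transferred per O₂ molecule, so n(O₂) = 2.599 / 4 = 0.6499 mol.
V = nRT/P = (0.6499 × 8.314 × 359) / (90.8 × 10³ Pa) = 0.0214 m³ = 21.4 L.

21.4 L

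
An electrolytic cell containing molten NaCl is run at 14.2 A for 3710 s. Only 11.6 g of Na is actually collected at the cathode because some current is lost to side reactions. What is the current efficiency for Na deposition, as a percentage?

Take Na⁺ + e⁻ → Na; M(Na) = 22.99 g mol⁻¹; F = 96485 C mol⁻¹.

92.4 %

Q = I·t = 14.20 × 3710.0 = 52680 C; n(e⁻) = 52680/96485 = 0.5460 mol.
Theoretical n(Na) = n(e⁻)/1 = 0.5460 mol, i.e. m_theo = 0.5460 × 22.99 = 12.55 g.
Efficiency = m_actual / m_theo = 11.6 / 12.55 = 92.4 %.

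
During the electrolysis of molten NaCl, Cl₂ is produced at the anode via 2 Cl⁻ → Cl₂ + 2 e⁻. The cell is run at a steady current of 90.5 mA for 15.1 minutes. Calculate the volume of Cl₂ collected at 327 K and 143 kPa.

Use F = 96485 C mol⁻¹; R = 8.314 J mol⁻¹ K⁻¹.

0.00808 L

Q = I·t = 0.09050 A × 906.00 s = 81.99 C.
n(e⁻) = Q/F = 81.99 / 96485 = 0.0008498 mol.
2 electrons are transferred per Cl₂ molecule, so n(Cl₂) = 0.0008498 / 2 = 0.0004249 mol.
V = nRT/P = (0.0004249 × 8.314 × 327) / (143 × 10³ Pa) = 8.08 × 10⁻⁶ m³ = 0.00808 L.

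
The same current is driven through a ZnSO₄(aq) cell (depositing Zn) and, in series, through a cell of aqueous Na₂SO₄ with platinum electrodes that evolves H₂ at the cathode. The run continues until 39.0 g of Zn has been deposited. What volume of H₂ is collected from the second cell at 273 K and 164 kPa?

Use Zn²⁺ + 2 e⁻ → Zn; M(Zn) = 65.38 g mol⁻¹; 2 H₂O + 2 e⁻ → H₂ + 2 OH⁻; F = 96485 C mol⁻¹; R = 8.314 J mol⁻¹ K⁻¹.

n(Zn) = 39.0 / 65.38 = 0.5965 mol, so n(e⁻) = 2 × 0.5965 = 1.193 mol.
The cells are in series, so the same 1.193 mol of electrons passes through the second cell.
2 H₂O + 2 e⁻ → H₂ + 2 OH⁻ — 2 mol e⁻ per mol H₂, so n(H₂) = 1.193/2 = 0.5965 mol.
V = nRT/P = (0.5965 × 8.314 × 273) / (164 × 10³) = 0.00826 m³ = 8.26 L.

8.26 L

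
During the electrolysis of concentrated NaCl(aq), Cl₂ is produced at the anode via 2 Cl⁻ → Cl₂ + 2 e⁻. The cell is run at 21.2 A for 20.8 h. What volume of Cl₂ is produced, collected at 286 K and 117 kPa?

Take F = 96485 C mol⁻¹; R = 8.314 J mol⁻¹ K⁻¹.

Q = I·t = 21.20 A × 74880 s = 1587000 C.
n(e⁻) = Q/F = 1587000 / 96485 = 16.45 mol.
2 electrons are transferred per Cl₂ molecule, so n(Cl₂) = 16.45 / 2 = 8.226 mol.
V = nRT/P = (8.226 × 8.314 × 286) / (117 × 10³ Pa) = 0.167 m³ = 167 L.

167 L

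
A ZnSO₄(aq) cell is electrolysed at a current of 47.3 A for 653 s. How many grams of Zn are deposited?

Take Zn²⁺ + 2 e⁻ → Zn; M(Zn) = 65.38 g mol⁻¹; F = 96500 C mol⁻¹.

10.5 g

Q = I·t = 47.30 A × 653.00 s = 30890 C.
n(e⁻) = Q/F = 30890 / 96500 = 0.3201 mol.
Zn²⁺ + 2 e⁻ → Zn, so n(Zn) = n(e⁻)/2 = 0.1600 mol.
m = n·M = 0.1600 × 65.38 = 10.5 g.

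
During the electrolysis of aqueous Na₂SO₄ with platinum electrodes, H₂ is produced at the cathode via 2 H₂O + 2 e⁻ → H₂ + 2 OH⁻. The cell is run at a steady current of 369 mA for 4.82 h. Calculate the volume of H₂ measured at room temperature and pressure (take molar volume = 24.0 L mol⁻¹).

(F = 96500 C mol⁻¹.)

Q = I·t = 0.3690 A × 17352 s = 6403 C.
n(e⁻) = Q/F = 6403 / 96500 = 0.06635 mol.
2 electrons are transferred per H₂ molecule, so n(H₂) = 0.06635 / 2 = 0.03318 mol.
V = n × V_m = 0.03318 × 24.0 = 0.796 L.

0.796 L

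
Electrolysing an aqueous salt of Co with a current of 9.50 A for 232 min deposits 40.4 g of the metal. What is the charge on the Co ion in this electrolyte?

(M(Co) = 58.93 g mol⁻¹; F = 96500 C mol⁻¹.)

Q = I·t = 9.500 A × 13920 s = 132200 C, so n(e⁻) = 132200/96500 = 1.370 mol.
n(Co) deposited = 40.4 / 58.93 = 0.6856 mol.
Electrons per atom = n(e⁻)/n(Co) = 1.370 / 0.6856 = 2.00 ≈ 2, so the ion is Co²⁺.

+2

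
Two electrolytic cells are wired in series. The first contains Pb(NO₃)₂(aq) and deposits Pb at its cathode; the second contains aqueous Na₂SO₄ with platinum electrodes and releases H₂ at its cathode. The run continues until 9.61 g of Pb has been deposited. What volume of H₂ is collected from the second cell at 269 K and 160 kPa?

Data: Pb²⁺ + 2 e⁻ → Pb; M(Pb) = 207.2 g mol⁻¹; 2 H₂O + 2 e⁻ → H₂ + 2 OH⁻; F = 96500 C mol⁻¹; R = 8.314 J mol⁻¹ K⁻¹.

0.648 L

n(Pb) = 9.61 / 207.2 = 0.04638 mol, so n(e⁻) = 2 × 0.04638 = 0.09276 mol.
The cells are in series, so the same 0.09276 mol of electrons passes through the second cell.
2 H₂O + 2 e⁻ → H₂ + 2 OH⁻ — 2 mol e⁻ per mol H₂, so n(H₂) = 0.09276/2 = 0.04638 mol.
V = nRT/P = (0.04638 × 8.314 × 269) / (160 × 10³) = 6.48 × 10⁻⁴ m³ = 0.648 L.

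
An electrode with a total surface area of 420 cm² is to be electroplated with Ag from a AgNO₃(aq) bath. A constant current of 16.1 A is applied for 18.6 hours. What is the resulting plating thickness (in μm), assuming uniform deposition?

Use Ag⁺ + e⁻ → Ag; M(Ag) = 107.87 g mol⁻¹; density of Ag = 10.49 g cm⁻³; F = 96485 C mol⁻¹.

2740 μm

Q = I·t = 16.10 × 66960 = 1078000 C; n(e⁻) = 11.17 mol.
n(Ag) = n(e⁻)/1 = 11.17 mol, so m = 11.17 × 107.87 = 1205 g.
Volume = m/ρ = 1205 / 10.49 = 114.9 cm³.
Thickness = V/A = 114.9 / 420 = 0.274 cm = 2740 μm.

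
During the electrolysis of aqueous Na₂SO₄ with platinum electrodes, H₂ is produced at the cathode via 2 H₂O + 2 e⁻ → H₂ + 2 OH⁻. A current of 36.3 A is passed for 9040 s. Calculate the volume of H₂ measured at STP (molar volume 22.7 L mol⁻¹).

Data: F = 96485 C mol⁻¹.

Q = I·t = 36.30 A × 9040.0 s = 328200 C.
n(e⁻) = Q/F = 328200 / 96485 = 3.401 mol.
2 electrons are transferred per H₂ molecule, so n(H₂) = 3.401 / 2 = 1.701 mol.
V = n × V_m = 1.701 × 22.7 = 38.6 L.

38.6 L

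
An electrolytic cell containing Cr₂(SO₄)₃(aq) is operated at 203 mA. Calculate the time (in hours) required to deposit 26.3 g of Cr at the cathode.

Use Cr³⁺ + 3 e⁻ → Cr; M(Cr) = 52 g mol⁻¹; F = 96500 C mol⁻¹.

200 h

n(Cr) = m/M = 26.3 / 52 = 0.5058 mol.
Each Cr atom requires 3 electrons, so n(e⁻) = 3 × 0.5058 = 1.517 mol.
Q = n(e⁻)·F = 1.517 × 96500 = 146400 C.
t = Q/I = 146400 / 0.2030 A = 721300 s = 200 h.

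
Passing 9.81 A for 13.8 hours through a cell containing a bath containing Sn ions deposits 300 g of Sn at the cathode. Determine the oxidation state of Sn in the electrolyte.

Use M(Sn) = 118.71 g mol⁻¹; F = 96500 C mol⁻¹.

Q = I·t = 9.810 A × 49680 s = 487400 C, so n(e⁻) = 487400/96500 = 5.050 mol.
n(Sn) deposited = 300 / 118.71 = 2.527 mol.
Electrons per atom = n(e⁻)/n(Sn) = 5.050 / 2.527 = 2.00 ≈ 2, so the ion is Sn²⁺.

+2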